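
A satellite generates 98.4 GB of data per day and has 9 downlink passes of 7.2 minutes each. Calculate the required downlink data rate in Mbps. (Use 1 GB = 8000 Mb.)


total contact time = 9 * 7.2 * 60 = 3888.0000 s
data = 98.4 GB = 787200.0000 Mb
rate = 787200.0000 / 3888.0000 = 202.4691 Mbps

202.4691 Mbps


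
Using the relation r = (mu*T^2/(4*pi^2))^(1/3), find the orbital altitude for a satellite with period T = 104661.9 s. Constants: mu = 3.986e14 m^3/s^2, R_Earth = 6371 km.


T = 104661.9 s
r = (mu*T^2/(4*pi^2))^(1/3) = (3.986e14 * 104661.9^2 / (4*pi^2))^(1/3)
r = 4.8001145e+07 m = 48001.1448 km
alt = r - R_E = 48001.1448 - 6371 = 41630.1448 km

41630.1448 km


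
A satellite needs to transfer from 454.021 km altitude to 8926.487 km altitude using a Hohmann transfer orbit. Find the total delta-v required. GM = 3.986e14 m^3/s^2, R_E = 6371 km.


r1 = 6825.0210 km = 6.825021e+06 m
r2 = 15297.4870 km = 1.5297487e+07 m
dv1 = sqrt(mu/r1)*(sqrt(2*r2/(r1+r2)) - 1) = 1345.0330 m/s
dv2 = sqrt(mu/r2)*(1 - sqrt(2*r1/(r1+r2))) = 1094.8954 m/s
total dv = |dv1| + |dv2| = 1345.0330 + 1094.8954 = 2439.9284 m/s = 2.4399 km/s

2.4399 km/s


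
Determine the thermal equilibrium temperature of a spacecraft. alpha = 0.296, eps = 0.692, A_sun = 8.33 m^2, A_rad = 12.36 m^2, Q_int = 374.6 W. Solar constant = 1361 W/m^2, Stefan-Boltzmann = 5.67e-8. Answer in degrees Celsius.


Numerator = alpha*S*A_sun + Q_int = 0.296*1361*8.33 + 374.6 = 3730.3905 W
Denominator = eps*sigma*A_rad = 0.692*5.67e-8*12.36 = 4.849619e-07 W/K^4
T^4 = 7.692131e+09 K^4
T = 296.1500 K = 23.0000 C

23.0000 degrees Celsius


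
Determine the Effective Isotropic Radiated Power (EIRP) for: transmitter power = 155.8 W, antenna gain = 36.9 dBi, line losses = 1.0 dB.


Pt = 155.8 W = 21.9257 dBW
EIRP = Pt_dBW + Gt - losses = 21.9257 + 36.9 - 1.0 = 57.8257 dBW

57.8257 dBW


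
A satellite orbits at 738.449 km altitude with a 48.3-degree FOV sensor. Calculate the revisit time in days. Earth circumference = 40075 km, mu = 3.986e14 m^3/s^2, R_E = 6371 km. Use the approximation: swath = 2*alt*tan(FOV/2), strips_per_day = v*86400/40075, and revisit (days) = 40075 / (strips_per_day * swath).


swath = 2*738.449*tan(0.421497) = 662.1957 km
v = sqrt(mu/r) = 7487.7386 m/s = 7.4877 km/s
strips/day = v*86400/40075 = 7.4877*86400/40075 = 16.1432
coverage/day = strips * swath = 16.1432 * 662.1957 = 10689.9892 km
revisit = 40075 / 10689.9892 = 3.7488 days

3.7488 days


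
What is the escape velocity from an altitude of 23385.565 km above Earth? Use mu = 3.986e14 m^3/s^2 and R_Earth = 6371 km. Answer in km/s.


r = 6371.0 + 23385.565 = 29756.5650 km = 2.9756565e+07 m
v_esc = sqrt(2*mu/r) = sqrt(2*3.986e14 / 2.9756565e+07)
v_esc = 5175.9759 m/s = 5.1760 km/s

5.1760 km/s


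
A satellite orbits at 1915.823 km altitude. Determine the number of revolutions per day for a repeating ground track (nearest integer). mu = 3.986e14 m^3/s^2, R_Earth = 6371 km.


r = 8.286823e+06 m
T = 2*pi*sqrt(r^3/mu) = 7507.4650 s = 125.1244 min
revs/day = 1440 / 125.1244 = 11.5085
Rounded: 12 revolutions per day

12 revolutions per day


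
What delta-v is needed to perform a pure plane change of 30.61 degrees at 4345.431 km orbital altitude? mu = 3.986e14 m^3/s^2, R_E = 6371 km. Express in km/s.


r = 10716.4310 km = 1.0716431e+07 m
V = sqrt(mu/r) = 6098.7883 m/s
di = 30.61 deg = 0.5342453 rad
dV = 2*V*sin(di/2) = 2*6098.7883*sin(0.2671226)
dV = 3219.6385 m/s = 3.2196 km/s

3.2196 km/s


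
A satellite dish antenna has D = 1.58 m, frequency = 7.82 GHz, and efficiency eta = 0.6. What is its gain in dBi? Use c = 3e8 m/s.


lambda = c/f = 3e8 / 7.82e+09 = 0.03836317 m
G = eta*(pi*D/lambda)^2 = 0.6*(pi*1.58/0.03836317)^2
G = 10044.6814 (linear)
G = 10*log10(10044.6814) = 40.0194 dBi

40.0194 dBi


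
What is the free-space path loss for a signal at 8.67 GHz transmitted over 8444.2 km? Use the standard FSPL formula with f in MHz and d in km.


f = 8.67 GHz = 8670.0000 MHz
d = 8444.2 km
FSPL = 32.44 + 20*log10(8670.0000) + 20*log10(8444.2)
FSPL = 32.44 + 78.7604 + 78.5312
FSPL = 189.7316 dB

189.7316 dB


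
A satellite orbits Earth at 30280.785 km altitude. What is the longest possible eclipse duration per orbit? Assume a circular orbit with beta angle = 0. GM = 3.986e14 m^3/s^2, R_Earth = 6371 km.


r = 36651.7850 km
T = 1163.8652 min
Eclipse fraction = arcsin(R_E/r)/pi = arcsin(6371.0000/36651.7850)/pi
= arcsin(0.1738251)/pi = 0.05561274
Eclipse duration = 0.05561274 * 1163.8652 = 64.7257 min

64.7257 minutes


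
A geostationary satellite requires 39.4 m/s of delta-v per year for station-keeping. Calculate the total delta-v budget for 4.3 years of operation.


dV = rate * years = 39.4 * 4.3
dV = 169.4200 m/s

169.4200 m/s


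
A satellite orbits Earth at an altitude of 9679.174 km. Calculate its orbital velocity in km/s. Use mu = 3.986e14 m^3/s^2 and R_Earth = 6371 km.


r = R_E + alt = 6371.0 + 9679.174 = 16050.1740 km = 1.6050174e+07 m
v = sqrt(mu/r) = sqrt(3.986e14 / 1.6050174e+07) = 4983.4347 m/s = 4.9834 km/s

4.9834 km/s


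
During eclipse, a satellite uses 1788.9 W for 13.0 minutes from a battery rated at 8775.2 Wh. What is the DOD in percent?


E_used = P * t / 60 = 1788.9 * 13.0 / 60 = 387.5950 Wh
DOD = E_used / E_total * 100 = 387.5950 / 8775.2 * 100
DOD = 4.4169 %

4.4169 %


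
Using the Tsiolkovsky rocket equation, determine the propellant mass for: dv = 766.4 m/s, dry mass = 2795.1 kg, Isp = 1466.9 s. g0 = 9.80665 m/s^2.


ve = Isp * g0 = 1466.9 * 9.80665 = 14385.374885 m/s
mass ratio = exp(dv/ve) = exp(766.4/14385.374885) = 1.05472106
m_prop = m_dry * (mr - 1) = 2795.1 * (1.05472106 - 1)
m_prop = 152.9508 kg

152.9508 kg


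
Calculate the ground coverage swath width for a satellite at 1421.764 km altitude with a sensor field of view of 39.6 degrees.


FOV = 39.6 deg = 0.6911504 rad
swath = 2 * alt * tan(FOV/2) = 2 * 1421.764 * tan(0.3455752)
swath = 2 * 1421.764 * 0.3600222
swath = 1023.7331 km

1023.7331 km


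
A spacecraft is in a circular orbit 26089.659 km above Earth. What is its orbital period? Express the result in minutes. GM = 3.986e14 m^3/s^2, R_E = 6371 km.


r = 32460.6590 km = 3.2460659e+07 m
T = 2*pi*sqrt(r^3/mu) = 2*pi*sqrt(3.4203614e+22 / 3.986e14)
T = 58203.2479 s = 970.0541 min

970.0541 minutes


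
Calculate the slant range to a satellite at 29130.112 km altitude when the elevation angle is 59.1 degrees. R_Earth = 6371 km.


h = 29130.112 km, el = 59.1 deg
d = -R_E*sin(el) + sqrt((R_E*sin(el))^2 + 2*R_E*h + h^2)
d = -6371.0000*sin(1.0315) + sqrt((6371.0000*0.8580649)^2 + 2*6371.0000*29130.112 + 29130.112^2)
d = 29883.2963 km

29883.2963 km


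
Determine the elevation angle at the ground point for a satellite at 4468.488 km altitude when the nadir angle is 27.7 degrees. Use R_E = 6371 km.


r = R_E + alt = 10839.4880 km
Law of sines in the satellite / Earth-center / ground-point triangle:
  sin(nadir)/R_E = sin(90 + el)/r  =>  cos(el) = (r/R_E)*sin(nadir)
cos(el) = (10839.4880 / 6371.0000) * sin(27.7 deg) = 0.7908727
el = arccos(0.7908727) = 37.7329 deg
(Earth-central angle = 90 - nadir - el = 24.5671 deg)

37.7329 degrees


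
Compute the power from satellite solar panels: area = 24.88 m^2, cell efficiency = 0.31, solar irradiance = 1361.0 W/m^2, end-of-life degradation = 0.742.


P = area * eta * S * degradation
P = 24.88 * 0.31 * 1361.0 * 0.742
P = 7788.8636 W

7788.8636 W


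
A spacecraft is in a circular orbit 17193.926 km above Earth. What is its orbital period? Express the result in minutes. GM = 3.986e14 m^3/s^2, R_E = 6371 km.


r = 23564.9260 km = 2.3564926e+07 m
T = 2*pi*sqrt(r^3/mu) = 2*pi*sqrt(1.3085739e+22 / 3.986e14)
T = 36000.6500 s = 600.0108 min

600.0108 minutes


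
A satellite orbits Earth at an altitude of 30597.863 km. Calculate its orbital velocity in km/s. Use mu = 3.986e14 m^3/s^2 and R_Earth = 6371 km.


r = R_E + alt = 6371.0 + 30597.863 = 36968.8630 km = 3.6968863e+07 m
v = sqrt(mu/r) = sqrt(3.986e14 / 3.6968863e+07) = 3283.6027 m/s = 3.2836 km/s

3.2836 km/s


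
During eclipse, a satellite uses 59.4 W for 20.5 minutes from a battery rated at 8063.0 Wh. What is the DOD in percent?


E_used = P * t / 60 = 59.4 * 20.5 / 60 = 20.2950 Wh
DOD = E_used / E_total * 100 = 20.2950 / 8063.0 * 100
DOD = 0.2517053 %

0.2517 %


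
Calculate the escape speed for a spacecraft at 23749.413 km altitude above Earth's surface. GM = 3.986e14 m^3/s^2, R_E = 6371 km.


r = 6371.0 + 23749.413 = 30120.4130 km = 3.0120413e+07 m
v_esc = sqrt(2*mu/r) = sqrt(2*3.986e14 / 3.0120413e+07)
v_esc = 5144.6186 m/s = 5.1446 km/s

5.1446 km/s


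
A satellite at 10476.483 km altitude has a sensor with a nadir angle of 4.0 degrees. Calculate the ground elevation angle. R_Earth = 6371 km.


r = R_E + alt = 16847.4830 km
Law of sines in the satellite / Earth-center / ground-point triangle:
  sin(nadir)/R_E = sin(90 + el)/r  =>  cos(el) = (r/R_E)*sin(nadir)
cos(el) = (16847.4830 / 6371.0000) * sin(4.0 deg) = 0.1844641
el = arccos(0.1844641) = 79.3701 deg
(Earth-central angle = 90 - nadir - el = 6.6299 deg)

79.3701 degrees


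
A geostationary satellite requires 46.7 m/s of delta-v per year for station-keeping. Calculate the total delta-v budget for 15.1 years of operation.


dV = rate * years = 46.7 * 15.1
dV = 705.1700 m/s

705.1700 m/s


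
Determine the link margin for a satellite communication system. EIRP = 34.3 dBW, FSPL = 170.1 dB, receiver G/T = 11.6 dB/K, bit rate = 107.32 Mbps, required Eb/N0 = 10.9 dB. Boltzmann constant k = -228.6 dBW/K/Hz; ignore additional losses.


C/N0 = EIRP - FSPL + G/T - k = 34.3 - 170.1 + 11.6 - (-228.6)
C/N0 = 104.4000 dB-Hz
R_b = 107.32 Mbps = 1.0732e+08 bps -> 10*log10(R_b) = 80.3068 dB-Hz
Eb/N0 = C/N0 - 10*log10(R_b) = 104.4000 - 80.3068 = 24.0932 dB
Margin = Eb/N0 - Eb/N0_req = 24.0932 - 10.9 = 13.1932 dB (link closes)

13.1932 dB


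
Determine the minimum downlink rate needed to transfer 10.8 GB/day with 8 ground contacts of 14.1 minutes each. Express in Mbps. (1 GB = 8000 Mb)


total contact time = 8 * 14.1 * 60 = 6768.0000 s
data = 10.8 GB = 86400.0000 Mb
rate = 86400.0000 / 6768.0000 = 12.7660 Mbps

12.7660 Mbps


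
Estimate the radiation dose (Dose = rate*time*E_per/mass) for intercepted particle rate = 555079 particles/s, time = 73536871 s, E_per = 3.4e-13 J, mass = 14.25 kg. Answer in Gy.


Total energy deposited = rate * time * E_per
  = 555079 * 73536871 * 3.4e-13 = 13.8784 J
Dose = E_total / mass = 13.8784 / 14.25
Dose = 0.9739216 Gy

0.9739 Gy


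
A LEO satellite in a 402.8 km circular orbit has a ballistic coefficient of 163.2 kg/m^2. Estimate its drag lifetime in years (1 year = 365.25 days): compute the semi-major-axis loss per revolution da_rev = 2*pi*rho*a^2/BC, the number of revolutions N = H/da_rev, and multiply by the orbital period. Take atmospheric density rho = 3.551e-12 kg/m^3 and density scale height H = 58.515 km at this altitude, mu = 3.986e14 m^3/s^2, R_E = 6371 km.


a = R_E + alt = 6773.8000 km = 6.7738e+06 m
da_rev = 2*pi*rho*a^2/BC = 2*pi*3.551e-12*(6.7738e+06)^2/163.2 = 6.272998 m per revolution
N = H/da_rev = 58515.0000 m / 6.272998 m = 9328.0762 revolutions
P = 2*pi*sqrt(a^3/mu) = 5548.2980 s
lifetime = N*P = 9328.0762 * 5548.2980 = 5.1754946e+07 s = 599.0156 days
years = 599.0156 / 365.25 = 1.6400 years

1.6400 years


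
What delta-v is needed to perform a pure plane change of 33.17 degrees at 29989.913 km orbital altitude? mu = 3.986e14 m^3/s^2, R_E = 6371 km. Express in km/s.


r = 36360.9130 km = 3.6360913e+07 m
V = sqrt(mu/r) = 3310.9396 m/s
di = 33.17 deg = 0.5789257 rad
dV = 2*V*sin(di/2) = 2*3310.9396*sin(0.2894629)
dV = 1890.1324 m/s = 1.8901 km/s

1.8901 km/s


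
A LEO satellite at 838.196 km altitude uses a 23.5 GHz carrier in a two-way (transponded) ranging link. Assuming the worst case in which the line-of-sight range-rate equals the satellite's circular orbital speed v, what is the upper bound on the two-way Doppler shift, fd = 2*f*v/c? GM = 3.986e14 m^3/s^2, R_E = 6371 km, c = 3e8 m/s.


r = 7.209196e+06 m
v = sqrt(mu/r) = 7435.7577 m/s (worst-case radial velocity)
f = 23.5 GHz = 2.35e+10 Hz
fd = 2*f*v/c = 2*2.35e+10*7435.7577/3.0e+08
fd = 1.1649354e+06 Hz

1.1649e+06 Hz


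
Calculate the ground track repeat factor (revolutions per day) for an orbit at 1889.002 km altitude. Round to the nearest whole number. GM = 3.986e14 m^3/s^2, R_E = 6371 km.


r = 8.260002e+06 m
T = 2*pi*sqrt(r^3/mu) = 7471.0467 s = 124.5174 min
revs/day = 1440 / 124.5174 = 11.5646
Rounded: 12 revolutions per day

12 revolutions per day


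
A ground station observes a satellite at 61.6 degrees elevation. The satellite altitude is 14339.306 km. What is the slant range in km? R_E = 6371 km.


h = 14339.306 km, el = 61.6 deg
d = -R_E*sin(el) + sqrt((R_E*sin(el))^2 + 2*R_E*h + h^2)
d = -6371.0000*sin(1.0751) + sqrt((6371.0000*0.8796486)^2 + 2*6371.0000*14339.306 + 14339.306^2)
d = 14883.1856 km

14883.1856 km


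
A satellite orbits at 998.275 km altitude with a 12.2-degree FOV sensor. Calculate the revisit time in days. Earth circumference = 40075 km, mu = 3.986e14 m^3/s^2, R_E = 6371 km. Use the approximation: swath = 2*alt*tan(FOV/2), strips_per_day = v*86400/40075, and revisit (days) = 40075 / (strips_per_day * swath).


swath = 2*998.275*tan(0.1064651) = 213.3696 km
v = sqrt(mu/r) = 7354.5527 m/s = 7.3546 km/s
strips/day = v*86400/40075 = 7.3546*86400/40075 = 15.8561
coverage/day = strips * swath = 15.8561 * 213.3696 = 3383.2112 km
revisit = 40075 / 3383.2112 = 11.8453 days

11.8453 days


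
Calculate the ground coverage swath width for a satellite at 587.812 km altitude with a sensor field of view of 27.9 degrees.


FOV = 27.9 deg = 0.4869469 rad
swath = 2 * alt * tan(FOV/2) = 2 * 587.812 * tan(0.2434734)
swath = 2 * 587.812 * 0.2484013
swath = 292.0265 km

292.0265 km


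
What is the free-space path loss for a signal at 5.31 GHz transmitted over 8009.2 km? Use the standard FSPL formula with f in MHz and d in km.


f = 5.31 GHz = 5310.0000 MHz
d = 8009.2 km
FSPL = 32.44 + 20*log10(5310.0000) + 20*log10(8009.2)
FSPL = 32.44 + 74.5019 + 78.0718
FSPL = 185.0137 dB

185.0137 dB


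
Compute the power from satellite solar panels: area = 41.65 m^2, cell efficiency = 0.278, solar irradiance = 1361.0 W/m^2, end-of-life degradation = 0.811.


P = area * eta * S * degradation
P = 41.65 * 0.278 * 1361.0 * 0.811
P = 12780.2333 W

12780.2333 W


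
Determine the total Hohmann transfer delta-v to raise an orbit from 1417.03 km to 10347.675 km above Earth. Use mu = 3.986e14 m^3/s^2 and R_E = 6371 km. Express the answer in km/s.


r1 = 7788.0300 km = 7.78803e+06 m
r2 = 16718.6750 km = 1.6718675e+07 m
dv1 = sqrt(mu/r1)*(sqrt(2*r2/(r1+r2)) - 1) = 1202.4775 m/s
dv2 = sqrt(mu/r2)*(1 - sqrt(2*r1/(r1+r2))) = 990.0583 m/s
total dv = |dv1| + |dv2| = 1202.4775 + 990.0583 = 2192.5358 m/s = 2.1925 km/s

2.1925 km/s


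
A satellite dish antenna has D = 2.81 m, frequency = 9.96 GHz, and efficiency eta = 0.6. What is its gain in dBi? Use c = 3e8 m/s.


lambda = c/f = 3e8 / 9.96e+09 = 0.03012048 m
G = eta*(pi*D/lambda)^2 = 0.6*(pi*2.81/0.03012048)^2
G = 51539.4528 (linear)
G = 10*log10(51539.4528) = 47.1214 dBi

47.1214 dBi


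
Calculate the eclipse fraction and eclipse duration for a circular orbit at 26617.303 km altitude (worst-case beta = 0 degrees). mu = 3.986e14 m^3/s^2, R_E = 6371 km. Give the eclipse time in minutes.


r = 32988.3030 km
T = 993.8022 min
Eclipse fraction = arcsin(R_E/r)/pi = arcsin(6371.0000/32988.3030)/pi
= arcsin(0.1931291)/pi = 0.06186361
Eclipse duration = 0.06186361 * 993.8022 = 61.4802 min

61.4802 minutes


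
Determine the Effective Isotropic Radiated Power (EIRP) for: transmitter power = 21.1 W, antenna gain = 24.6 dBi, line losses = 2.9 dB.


Pt = 21.1 W = 13.2428 dBW
EIRP = Pt_dBW + Gt - losses = 13.2428 + 24.6 - 2.9 = 34.9428 dBW

34.9428 dBW


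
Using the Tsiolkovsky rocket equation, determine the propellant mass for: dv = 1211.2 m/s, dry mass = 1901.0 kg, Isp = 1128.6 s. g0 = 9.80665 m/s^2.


ve = Isp * g0 = 1128.6 * 9.80665 = 11067.785190 m/s
mass ratio = exp(dv/ve) = exp(1211.2/11067.785190) = 1.11564724
m_prop = m_dry * (mr - 1) = 1901.0 * (1.11564724 - 1)
m_prop = 219.8454 kg

219.8454 kg


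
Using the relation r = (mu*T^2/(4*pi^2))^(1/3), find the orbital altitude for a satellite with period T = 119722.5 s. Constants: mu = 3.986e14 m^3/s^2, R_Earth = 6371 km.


T = 119722.5 s
r = (mu*T^2/(4*pi^2))^(1/3) = (3.986e14 * 119722.5^2 / (4*pi^2))^(1/3)
r = 5.2502063e+07 m = 52502.0632 km
alt = r - R_E = 52502.0632 - 6371 = 46131.0632 km

46131.0632 km


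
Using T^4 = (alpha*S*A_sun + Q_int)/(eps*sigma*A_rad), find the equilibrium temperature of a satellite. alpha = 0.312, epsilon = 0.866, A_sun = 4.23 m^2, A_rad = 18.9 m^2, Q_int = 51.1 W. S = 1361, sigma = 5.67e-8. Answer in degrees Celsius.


Numerator = alpha*S*A_sun + Q_int = 0.312*1361*4.23 + 51.1 = 1847.2934 W
Denominator = eps*sigma*A_rad = 0.866*5.67e-8*18.9 = 9.2803158e-07 W/K^4
T^4 = 1.9905501e+09 K^4
T = 211.2240 K = -61.9260 C

-61.9260 degrees Celsius


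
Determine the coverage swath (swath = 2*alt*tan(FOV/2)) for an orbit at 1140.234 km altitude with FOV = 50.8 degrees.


FOV = 50.8 deg = 0.8866273 rad
swath = 2 * alt * tan(FOV/2) = 2 * 1140.234 * tan(0.4433136)
swath = 2 * 1140.234 * 0.4748349
swath = 1082.8458 km

1082.8458 km


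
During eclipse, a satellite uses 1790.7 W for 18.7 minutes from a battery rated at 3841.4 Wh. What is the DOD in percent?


E_used = P * t / 60 = 1790.7 * 18.7 / 60 = 558.1015 Wh
DOD = E_used / E_total * 100 = 558.1015 / 3841.4 * 100
DOD = 14.5286 %

14.5286 %


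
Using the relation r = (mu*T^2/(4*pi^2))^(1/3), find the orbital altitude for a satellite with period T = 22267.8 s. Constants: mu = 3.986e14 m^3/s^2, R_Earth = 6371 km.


T = 22267.8 s
r = (mu*T^2/(4*pi^2))^(1/3) = (3.986e14 * 22267.8^2 / (4*pi^2))^(1/3)
r = 1.7107139e+07 m = 17107.1394 km
alt = r - R_E = 17107.1394 - 6371 = 10736.1394 km

10736.1394 km


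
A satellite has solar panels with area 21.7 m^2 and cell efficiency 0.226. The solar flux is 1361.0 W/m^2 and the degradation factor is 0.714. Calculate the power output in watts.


P = area * eta * S * degradation
P = 21.7 * 0.226 * 1361.0 * 0.714
P = 4765.6760 W

4765.6760 W


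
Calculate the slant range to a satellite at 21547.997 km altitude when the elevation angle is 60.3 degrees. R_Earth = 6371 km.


h = 21547.997 km, el = 60.3 deg
d = -R_E*sin(el) + sqrt((R_E*sin(el))^2 + 2*R_E*h + h^2)
d = -6371.0000*sin(1.0524) + sqrt((6371.0000*0.8686315)^2 + 2*6371.0000*21547.997 + 21547.997^2)
d = 22205.9284 km

22205.9284 km


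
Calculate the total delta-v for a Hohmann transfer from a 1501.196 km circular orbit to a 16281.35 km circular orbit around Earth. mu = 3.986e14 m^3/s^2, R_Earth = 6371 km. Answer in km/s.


r1 = 7872.1960 km = 7.872196e+06 m
r2 = 22652.3500 km = 2.265235e+07 m
dv1 = sqrt(mu/r1)*(sqrt(2*r2/(r1+r2)) - 1) = 1553.2241 m/s
dv2 = sqrt(mu/r2)*(1 - sqrt(2*r1/(r1+r2))) = 1182.1457 m/s
total dv = |dv1| + |dv2| = 1553.2241 + 1182.1457 = 2735.3698 m/s = 2.7354 km/s

2.7354 km/s


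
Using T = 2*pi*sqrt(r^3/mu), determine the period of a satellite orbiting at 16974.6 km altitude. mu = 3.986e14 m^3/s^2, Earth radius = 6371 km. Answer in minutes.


r = 23345.6000 km = 2.33456e+07 m
T = 2*pi*sqrt(r^3/mu) = 2*pi*sqrt(1.272375e+22 / 3.986e14)
T = 35499.2176 s = 591.6536 min

591.6536 minutes


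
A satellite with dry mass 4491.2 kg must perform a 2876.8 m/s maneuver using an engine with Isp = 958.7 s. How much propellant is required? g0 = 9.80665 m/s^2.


ve = Isp * g0 = 958.7 * 9.80665 = 9401.635355 m/s
mass ratio = exp(dv/ve) = exp(2876.8/9401.635355) = 1.35796780
m_prop = m_dry * (mr - 1) = 4491.2 * (1.35796780 - 1)
m_prop = 1607.7050 kg

1607.7050 kg


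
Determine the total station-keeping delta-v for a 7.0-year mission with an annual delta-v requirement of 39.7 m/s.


dV = rate * years = 39.7 * 7.0
dV = 277.9000 m/s

277.9000 m/s


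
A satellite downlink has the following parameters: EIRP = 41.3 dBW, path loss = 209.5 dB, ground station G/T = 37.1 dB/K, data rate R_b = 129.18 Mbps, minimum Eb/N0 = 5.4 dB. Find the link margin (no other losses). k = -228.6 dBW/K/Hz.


C/N0 = EIRP - FSPL + G/T - k = 41.3 - 209.5 + 37.1 - (-228.6)
C/N0 = 97.5000 dB-Hz
R_b = 129.18 Mbps = 1.2918e+08 bps -> 10*log10(R_b) = 81.1120 dB-Hz
Eb/N0 = C/N0 - 10*log10(R_b) = 97.5000 - 81.1120 = 16.3880 dB
Margin = Eb/N0 - Eb/N0_req = 16.3880 - 5.4 = 10.9880 dB (link closes)

10.9880 dB


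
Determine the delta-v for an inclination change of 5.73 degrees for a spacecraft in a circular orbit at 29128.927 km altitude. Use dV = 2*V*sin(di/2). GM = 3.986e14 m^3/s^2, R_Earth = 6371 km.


r = 35499.9270 km = 3.5499927e+07 m
V = sqrt(mu/r) = 3350.8495 m/s
di = 5.73 deg = 0.1000074 rad
dV = 2*V*sin(di/2) = 2*3350.8495*sin(0.05000368)
dV = 334.9700 m/s = 0.33497 km/s

0.3350 km/s


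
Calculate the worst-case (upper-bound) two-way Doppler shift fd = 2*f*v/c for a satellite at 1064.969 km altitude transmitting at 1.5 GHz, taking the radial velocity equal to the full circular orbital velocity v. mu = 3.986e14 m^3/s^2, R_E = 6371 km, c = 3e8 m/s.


r = 7.435969e+06 m
v = sqrt(mu/r) = 7321.4965 m/s (worst-case radial velocity)
f = 1.5 GHz = 1.5e+09 Hz
fd = 2*f*v/c = 2*1.5e+09*7321.4965/3.0e+08
fd = 73214.9655 Hz

73214.9655 Hz


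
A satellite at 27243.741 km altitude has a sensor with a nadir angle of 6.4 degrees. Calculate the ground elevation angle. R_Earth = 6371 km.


r = R_E + alt = 33614.7410 km
Law of sines in the satellite / Earth-center / ground-point triangle:
  sin(nadir)/R_E = sin(90 + el)/r  =>  cos(el) = (r/R_E)*sin(nadir)
cos(el) = (33614.7410 / 6371.0000) * sin(6.4 deg) = 0.5881336
el = arccos(0.5881336) = 53.9753 deg
(Earth-central angle = 90 - nadir - el = 29.6247 deg)

53.9753 degrees


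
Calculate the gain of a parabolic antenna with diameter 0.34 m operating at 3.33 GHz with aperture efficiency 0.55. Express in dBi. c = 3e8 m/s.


lambda = c/f = 3e8 / 3.33e+09 = 0.09009009 m
G = eta*(pi*D/lambda)^2 = 0.55*(pi*0.34/0.09009009)^2
G = 77.3154 (linear)
G = 10*log10(77.3154) = 18.8827 dBi

18.8827 dBi


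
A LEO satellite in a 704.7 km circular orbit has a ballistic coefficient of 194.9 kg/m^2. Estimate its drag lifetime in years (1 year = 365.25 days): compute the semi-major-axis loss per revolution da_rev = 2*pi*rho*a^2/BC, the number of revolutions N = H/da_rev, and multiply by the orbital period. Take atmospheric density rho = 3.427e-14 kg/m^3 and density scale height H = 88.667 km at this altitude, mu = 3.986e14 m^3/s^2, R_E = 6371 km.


a = R_E + alt = 7075.7000 km = 7.0757e+06 m
da_rev = 2*pi*rho*a^2/BC = 2*pi*3.427e-14*(7.0757e+06)^2/194.9 = 0.055312203 m per revolution
N = H/da_rev = 88667.0000 m / 0.055312203 m = 1.6030278e+06 revolutions
P = 2*pi*sqrt(a^3/mu) = 5923.3219 s
lifetime = N*P = 1.6030278e+06 * 5923.3219 = 9.4952498e+09 s = 109898.7250 days
years = 109898.7250 / 365.25 = 300.8863 years

300.8863 years


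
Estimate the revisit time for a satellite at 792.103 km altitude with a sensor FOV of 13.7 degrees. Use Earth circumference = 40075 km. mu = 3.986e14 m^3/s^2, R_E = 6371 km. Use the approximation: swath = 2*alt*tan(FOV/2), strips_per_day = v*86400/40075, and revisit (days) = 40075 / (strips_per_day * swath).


swath = 2*792.103*tan(0.1195551) = 190.3074 km
v = sqrt(mu/r) = 7459.6431 m/s = 7.4596 km/s
strips/day = v*86400/40075 = 7.4596*86400/40075 = 16.0827
coverage/day = strips * swath = 16.0827 * 190.3074 = 3060.6521 km
revisit = 40075 / 3060.6521 = 13.0936 days

13.0936 days


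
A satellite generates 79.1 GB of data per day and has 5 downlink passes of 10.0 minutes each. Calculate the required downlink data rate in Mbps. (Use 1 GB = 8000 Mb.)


total contact time = 5 * 10.0 * 60 = 3000.0000 s
data = 79.1 GB = 632800.0000 Mb
rate = 632800.0000 / 3000.0000 = 210.9333 Mbps

210.9333 Mbps


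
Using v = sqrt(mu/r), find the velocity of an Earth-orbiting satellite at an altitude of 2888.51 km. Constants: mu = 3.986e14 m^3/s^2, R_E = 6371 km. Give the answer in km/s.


r = R_E + alt = 6371.0 + 2888.51 = 9259.5100 km = 9.25951e+06 m
v = sqrt(mu/r) = sqrt(3.986e14 / 9.25951e+06) = 6561.0696 m/s = 6.5611 km/s

6.5611 km/s


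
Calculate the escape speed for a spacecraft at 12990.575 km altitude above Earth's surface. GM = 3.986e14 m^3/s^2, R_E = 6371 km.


r = 6371.0 + 12990.575 = 19361.5750 km = 1.9361575e+07 m
v_esc = sqrt(2*mu/r) = sqrt(2*3.986e14 / 1.9361575e+07)
v_esc = 6416.7232 m/s = 6.4167 km/s

6.4167 km/s


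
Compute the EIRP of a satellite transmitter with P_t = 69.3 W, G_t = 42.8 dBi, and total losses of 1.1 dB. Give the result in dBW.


Pt = 69.3 W = 18.4073 dBW
EIRP = Pt_dBW + Gt - losses = 18.4073 + 42.8 - 1.1 = 60.1073 dBW

60.1073 dBW


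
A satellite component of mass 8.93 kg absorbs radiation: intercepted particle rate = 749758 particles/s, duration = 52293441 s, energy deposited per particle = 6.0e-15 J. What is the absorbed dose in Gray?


Total energy deposited = rate * time * E_per
  = 749758 * 52293441 * 6.0e-15 = 0.2352446 J
Dose = E_total / mass = 0.2352446 / 8.93
Dose = 0.02634318 Gy

0.0263 Gy


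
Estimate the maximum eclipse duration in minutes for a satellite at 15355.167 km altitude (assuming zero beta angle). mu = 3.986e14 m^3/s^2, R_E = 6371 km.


r = 21726.1670 km
T = 531.1713 min
Eclipse fraction = arcsin(R_E/r)/pi = arcsin(6371.0000/21726.1670)/pi
= arcsin(0.2932409)/pi = 0.09473379
Eclipse duration = 0.09473379 * 531.1713 = 50.3199 min

50.3199 minutes


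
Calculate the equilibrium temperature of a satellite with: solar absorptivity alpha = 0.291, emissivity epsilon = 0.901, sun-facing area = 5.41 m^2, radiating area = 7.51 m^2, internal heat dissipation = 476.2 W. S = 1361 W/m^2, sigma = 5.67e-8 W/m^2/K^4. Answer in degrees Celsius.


Numerator = alpha*S*A_sun + Q_int = 0.291*1361*5.41 + 476.2 = 2618.8359 W
Denominator = eps*sigma*A_rad = 0.901*5.67e-8*7.51 = 3.8366112e-07 W/K^4
T^4 = 6.8259091e+09 K^4
T = 287.4353 K = 14.2853 C

14.2853 degrees Celsius


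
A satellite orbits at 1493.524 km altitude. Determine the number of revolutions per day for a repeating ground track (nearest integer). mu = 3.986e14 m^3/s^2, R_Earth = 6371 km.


r = 7.864524e+06 m
T = 2*pi*sqrt(r^3/mu) = 6940.9655 s = 115.6828 min
revs/day = 1440 / 115.6828 = 12.4478
Rounded: 12 revolutions per day

12 revolutions per day


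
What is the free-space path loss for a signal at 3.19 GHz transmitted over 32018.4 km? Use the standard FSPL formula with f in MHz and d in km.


f = 3.19 GHz = 3190.0000 MHz
d = 32018.4 km
FSPL = 32.44 + 20*log10(3190.0000) + 20*log10(32018.4)
FSPL = 32.44 + 70.0758 + 90.1080
FSPL = 192.6238 dB

192.6238 dB


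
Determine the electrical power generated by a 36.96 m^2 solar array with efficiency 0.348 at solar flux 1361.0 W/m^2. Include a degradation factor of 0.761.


P = area * eta * S * degradation
P = 36.96 * 0.348 * 1361.0 * 0.761
P = 13321.5264 W

13321.5264 W


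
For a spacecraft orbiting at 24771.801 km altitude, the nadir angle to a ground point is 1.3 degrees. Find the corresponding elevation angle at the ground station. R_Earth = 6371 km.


r = R_E + alt = 31142.8010 km
Law of sines in the satellite / Earth-center / ground-point triangle:
  sin(nadir)/R_E = sin(90 + el)/r  =>  cos(el) = (r/R_E)*sin(nadir)
cos(el) = (31142.8010 / 6371.0000) * sin(1.3 deg) = 0.1109005
el = arccos(0.1109005) = 83.6328 deg
(Earth-central angle = 90 - nadir - el = 5.0672 deg)

83.6328 degrees


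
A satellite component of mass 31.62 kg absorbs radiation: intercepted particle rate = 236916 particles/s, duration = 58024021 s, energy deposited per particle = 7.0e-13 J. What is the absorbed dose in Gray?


Total energy deposited = rate * time * E_per
  = 236916 * 58024021 * 7.0e-13 = 9.6228 J
Dose = E_total / mass = 9.6228 / 31.62
Dose = 0.3043255 Gy

0.3043 Gy


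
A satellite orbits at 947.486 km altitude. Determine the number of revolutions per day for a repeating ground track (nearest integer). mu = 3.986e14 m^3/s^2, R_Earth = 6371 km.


r = 7.318486e+06 m
T = 2*pi*sqrt(r^3/mu) = 6230.7897 s = 103.8465 min
revs/day = 1440 / 103.8465 = 13.8666
Rounded: 14 revolutions per day

14 revolutions per day


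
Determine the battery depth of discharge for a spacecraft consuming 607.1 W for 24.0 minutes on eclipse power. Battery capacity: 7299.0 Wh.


E_used = P * t / 60 = 607.1 * 24.0 / 60 = 242.8400 Wh
DOD = E_used / E_total * 100 = 242.8400 / 7299.0 * 100
DOD = 3.3270 %

3.3270 %


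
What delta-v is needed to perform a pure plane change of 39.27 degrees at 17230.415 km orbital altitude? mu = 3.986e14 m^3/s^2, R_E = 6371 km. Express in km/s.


r = 23601.4150 km = 2.3601415e+07 m
V = sqrt(mu/r) = 4109.6007 m/s
di = 39.27 deg = 0.6853908 rad
dV = 2*V*sin(di/2) = 2*4109.6007*sin(0.3426954)
dV = 2761.8734 m/s = 2.7619 km/s

2.7619 km/s


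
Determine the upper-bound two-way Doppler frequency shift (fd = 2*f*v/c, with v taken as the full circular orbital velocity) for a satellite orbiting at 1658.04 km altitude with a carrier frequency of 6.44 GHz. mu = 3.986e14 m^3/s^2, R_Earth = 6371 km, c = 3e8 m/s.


r = 8.02904e+06 m
v = sqrt(mu/r) = 7045.9059 m/s (worst-case radial velocity)
f = 6.44 GHz = 6.44e+09 Hz
fd = 2*f*v/c = 2*6.44e+09*7045.9059/3.0e+08
fd = 302504.2250 Hz

302504.2250 Hz


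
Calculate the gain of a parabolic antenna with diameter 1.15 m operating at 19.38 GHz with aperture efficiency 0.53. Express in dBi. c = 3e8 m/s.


lambda = c/f = 3e8 / 1.938e+10 = 0.01547988 m
G = eta*(pi*D/lambda)^2 = 0.53*(pi*1.15/0.01547988)^2
G = 28869.3052 (linear)
G = 10*log10(28869.3052) = 44.6044 dBi

44.6044 dBi


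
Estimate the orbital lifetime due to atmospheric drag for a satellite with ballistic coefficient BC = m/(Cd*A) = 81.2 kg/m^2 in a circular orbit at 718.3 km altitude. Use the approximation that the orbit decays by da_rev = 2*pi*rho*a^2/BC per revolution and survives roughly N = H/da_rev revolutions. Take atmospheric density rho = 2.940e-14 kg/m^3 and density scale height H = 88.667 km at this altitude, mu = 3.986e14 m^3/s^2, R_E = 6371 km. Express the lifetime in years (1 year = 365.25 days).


a = R_E + alt = 7089.3000 km = 7.0893e+06 m
da_rev = 2*pi*rho*a^2/BC = 2*pi*2.940e-14*(7.0893e+06)^2/81.2 = 0.114334653 m per revolution
N = H/da_rev = 88667.0000 m / 0.114334653 m = 775504.1661 revolutions
P = 2*pi*sqrt(a^3/mu) = 5940.4077 s
lifetime = N*P = 775504.1661 * 5940.4077 = 4.6068109e+09 s = 53319.5710 days
years = 53319.5710 / 365.25 = 145.9810 years

145.9810 years


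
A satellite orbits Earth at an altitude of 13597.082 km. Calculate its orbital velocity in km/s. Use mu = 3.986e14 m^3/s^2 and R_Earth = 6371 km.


r = R_E + alt = 6371.0 + 13597.082 = 19968.0820 km = 1.9968082e+07 m
v = sqrt(mu/r) = sqrt(3.986e14 / 1.9968082e+07) = 4467.8694 m/s = 4.4679 km/s

4.4679 km/s


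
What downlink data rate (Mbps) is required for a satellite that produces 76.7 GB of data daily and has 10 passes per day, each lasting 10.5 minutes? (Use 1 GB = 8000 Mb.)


total contact time = 10 * 10.5 * 60 = 6300.0000 s
data = 76.7 GB = 613600.0000 Mb
rate = 613600.0000 / 6300.0000 = 97.3968 Mbps

97.3968 Mbps


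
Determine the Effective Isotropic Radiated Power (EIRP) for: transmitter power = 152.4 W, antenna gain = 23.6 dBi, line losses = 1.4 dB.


Pt = 152.4 W = 21.8298 dBW
EIRP = Pt_dBW + Gt - losses = 21.8298 + 23.6 - 1.4 = 44.0298 dBW

44.0298 dBW


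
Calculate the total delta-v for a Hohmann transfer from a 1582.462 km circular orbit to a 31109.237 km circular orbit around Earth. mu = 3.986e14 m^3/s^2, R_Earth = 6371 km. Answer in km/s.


r1 = 7953.4620 km = 7.953462e+06 m
r2 = 37480.2370 km = 3.7480237e+07 m
dv1 = sqrt(mu/r1)*(sqrt(2*r2/(r1+r2)) - 1) = 2013.9154 m/s
dv2 = sqrt(mu/r2)*(1 - sqrt(2*r1/(r1+r2))) = 1331.5064 m/s
total dv = |dv1| + |dv2| = 2013.9154 + 1331.5064 = 3345.4218 m/s = 3.3454 km/s

3.3454 km/s


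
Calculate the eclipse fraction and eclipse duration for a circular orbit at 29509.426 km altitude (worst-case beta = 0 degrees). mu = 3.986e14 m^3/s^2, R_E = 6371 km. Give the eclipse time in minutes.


r = 35880.4260 km
T = 1127.3178 min
Eclipse fraction = arcsin(R_E/r)/pi = arcsin(6371.0000/35880.4260)/pi
= arcsin(0.177562)/pi = 0.05682103
Eclipse duration = 0.05682103 * 1127.3178 = 64.0554 min

64.0554 minutes


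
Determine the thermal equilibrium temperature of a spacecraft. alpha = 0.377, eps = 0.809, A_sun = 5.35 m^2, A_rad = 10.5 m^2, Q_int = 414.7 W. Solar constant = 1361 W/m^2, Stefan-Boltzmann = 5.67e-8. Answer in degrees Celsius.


Numerator = alpha*S*A_sun + Q_int = 0.377*1361*5.35 + 414.7 = 3159.7689 W
Denominator = eps*sigma*A_rad = 0.809*5.67e-8*10.5 = 4.8163815e-07 W/K^4
T^4 = 6.5604624e+09 K^4
T = 284.5992 K = 11.4492 C

11.4492 degrees Celsius


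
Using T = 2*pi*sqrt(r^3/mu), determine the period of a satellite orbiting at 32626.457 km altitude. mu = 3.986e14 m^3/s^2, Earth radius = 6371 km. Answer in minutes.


r = 38997.4570 km = 3.8997457e+07 m
T = 2*pi*sqrt(r^3/mu) = 2*pi*sqrt(5.9307397e+22 / 3.986e14)
T = 76641.7924 s = 1277.3632 min

1277.3632 minutes


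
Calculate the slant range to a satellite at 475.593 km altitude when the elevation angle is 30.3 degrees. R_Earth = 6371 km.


h = 475.593 km, el = 30.3 deg
d = -R_E*sin(el) + sqrt((R_E*sin(el))^2 + 2*R_E*h + h^2)
d = -6371.0000*sin(0.5288348) + sqrt((6371.0000*0.5045276)^2 + 2*6371.0000*475.593 + 475.593^2)
d = 862.1986 km

862.1986 km


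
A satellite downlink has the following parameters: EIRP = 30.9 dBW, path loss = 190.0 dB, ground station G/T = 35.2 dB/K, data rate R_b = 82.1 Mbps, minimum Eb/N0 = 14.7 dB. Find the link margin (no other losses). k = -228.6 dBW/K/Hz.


C/N0 = EIRP - FSPL + G/T - k = 30.9 - 190.0 + 35.2 - (-228.6)
C/N0 = 104.7000 dB-Hz
R_b = 82.1 Mbps = 8.21e+07 bps -> 10*log10(R_b) = 79.1434 dB-Hz
Eb/N0 = C/N0 - 10*log10(R_b) = 104.7000 - 79.1434 = 25.5566 dB
Margin = Eb/N0 - Eb/N0_req = 25.5566 - 14.7 = 10.8566 dB (link closes)

10.8566 dB


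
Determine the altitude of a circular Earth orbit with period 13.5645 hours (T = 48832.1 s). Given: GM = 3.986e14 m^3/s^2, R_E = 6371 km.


T = 48832.1 s
r = (mu*T^2/(4*pi^2))^(1/3) = (3.986e14 * 48832.1^2 / (4*pi^2))^(1/3)
r = 2.8875496e+07 m = 28875.4960 km
alt = r - R_E = 28875.4960 - 6371 = 22504.4960 km

22504.4960 km


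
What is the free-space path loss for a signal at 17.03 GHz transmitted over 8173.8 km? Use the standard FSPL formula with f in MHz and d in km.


f = 17.03 GHz = 17030.0000 MHz
d = 8173.8 km
FSPL = 32.44 + 20*log10(17030.0000) + 20*log10(8173.8)
FSPL = 32.44 + 84.6243 + 78.2485
FSPL = 195.3128 dB

195.3128 dB


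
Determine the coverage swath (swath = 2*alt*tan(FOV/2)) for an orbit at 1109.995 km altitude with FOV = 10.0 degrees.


FOV = 10.0 deg = 0.1745329 rad
swath = 2 * alt * tan(FOV/2) = 2 * 1109.995 * tan(0.08726646)
swath = 2 * 1109.995 * 0.08748866
swath = 194.2240 km

194.2240 km


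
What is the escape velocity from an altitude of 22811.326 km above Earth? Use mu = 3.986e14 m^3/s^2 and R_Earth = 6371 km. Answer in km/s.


r = 6371.0 + 22811.326 = 29182.3260 km = 2.9182326e+07 m
v_esc = sqrt(2*mu/r) = sqrt(2*3.986e14 / 2.9182326e+07)
v_esc = 5226.6533 m/s = 5.2267 km/s

5.2267 km/s


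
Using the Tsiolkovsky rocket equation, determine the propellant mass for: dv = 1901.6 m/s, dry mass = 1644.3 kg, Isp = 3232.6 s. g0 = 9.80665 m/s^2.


ve = Isp * g0 = 3232.6 * 9.80665 = 31700.976790 m/s
mass ratio = exp(dv/ve) = exp(1901.6/31700.976790) = 1.06182119
m_prop = m_dry * (mr - 1) = 1644.3 * (1.06182119 - 1)
m_prop = 101.6526 kg

101.6526 kg


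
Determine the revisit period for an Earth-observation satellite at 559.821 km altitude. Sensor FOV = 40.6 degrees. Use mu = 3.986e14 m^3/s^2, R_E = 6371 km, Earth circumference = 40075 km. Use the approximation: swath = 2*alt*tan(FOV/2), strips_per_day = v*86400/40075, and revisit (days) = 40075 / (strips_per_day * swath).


swath = 2*559.821*tan(0.3543018) = 414.1682 km
v = sqrt(mu/r) = 7583.6155 m/s = 7.5836 km/s
strips/day = v*86400/40075 = 7.5836*86400/40075 = 16.3500
coverage/day = strips * swath = 16.3500 * 414.1682 = 6771.6300 km
revisit = 40075 / 6771.6300 = 5.9181 days

5.9181 days


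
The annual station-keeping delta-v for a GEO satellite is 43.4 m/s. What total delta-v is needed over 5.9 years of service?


dV = rate * years = 43.4 * 5.9
dV = 256.0600 m/s

256.0600 m/s


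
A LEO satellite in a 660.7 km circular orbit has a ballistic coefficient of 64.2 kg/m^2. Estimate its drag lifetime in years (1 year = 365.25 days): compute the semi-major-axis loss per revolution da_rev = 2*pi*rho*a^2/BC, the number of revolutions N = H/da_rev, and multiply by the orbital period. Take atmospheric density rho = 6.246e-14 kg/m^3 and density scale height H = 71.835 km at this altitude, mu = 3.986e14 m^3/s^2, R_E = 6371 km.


a = R_E + alt = 7031.7000 km = 7.0317e+06 m
da_rev = 2*pi*rho*a^2/BC = 2*pi*6.246e-14*(7.0317e+06)^2/64.2 = 0.30225082 m per revolution
N = H/da_rev = 71835.0000 m / 0.30225082 m = 237666.8491 revolutions
P = 2*pi*sqrt(a^3/mu) = 5868.1570 s
lifetime = N*P = 237666.8491 * 5868.1570 = 1.3946664e+09 s = 16141.9719 days
years = 16141.9719 / 365.25 = 44.1943 years

44.1943 years


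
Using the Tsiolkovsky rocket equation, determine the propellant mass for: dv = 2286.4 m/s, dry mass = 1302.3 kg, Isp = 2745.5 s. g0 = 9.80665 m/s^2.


ve = Isp * g0 = 2745.5 * 9.80665 = 26924.157575 m/s
mass ratio = exp(dv/ve) = exp(2286.4/26924.157575) = 1.08862999
m_prop = m_dry * (mr - 1) = 1302.3 * (1.08862999 - 1)
m_prop = 115.4228 kg

115.4228 kg


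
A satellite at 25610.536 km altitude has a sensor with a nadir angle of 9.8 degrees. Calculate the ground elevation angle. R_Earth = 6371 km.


r = R_E + alt = 31981.5360 km
Law of sines in the satellite / Earth-center / ground-point triangle:
  sin(nadir)/R_E = sin(90 + el)/r  =>  cos(el) = (r/R_E)*sin(nadir)
cos(el) = (31981.5360 / 6371.0000) * sin(9.8 deg) = 0.8544281
el = arccos(0.8544281) = 31.3034 deg
(Earth-central angle = 90 - nadir - el = 48.8966 deg)

31.3034 degrees


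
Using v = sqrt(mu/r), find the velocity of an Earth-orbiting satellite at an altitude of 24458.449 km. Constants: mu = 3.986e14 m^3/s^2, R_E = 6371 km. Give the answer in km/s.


r = R_E + alt = 6371.0 + 24458.449 = 30829.4490 km = 3.0829449e+07 m
v = sqrt(mu/r) = sqrt(3.986e14 / 3.0829449e+07) = 3595.7192 m/s = 3.5957 km/s

3.5957 km/s


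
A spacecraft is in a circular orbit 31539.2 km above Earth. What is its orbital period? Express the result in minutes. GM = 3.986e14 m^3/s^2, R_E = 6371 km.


r = 37910.2000 km = 3.79102e+07 m
T = 2*pi*sqrt(r^3/mu) = 2*pi*sqrt(5.4483905e+22 / 3.986e14)
T = 73459.0546 s = 1224.3176 min

1224.3176 minutes


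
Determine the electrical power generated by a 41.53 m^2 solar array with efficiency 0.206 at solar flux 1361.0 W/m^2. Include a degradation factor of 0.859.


P = area * eta * S * degradation
P = 41.53 * 0.206 * 1361.0 * 0.859
P = 10001.8524 W

10001.8524 W


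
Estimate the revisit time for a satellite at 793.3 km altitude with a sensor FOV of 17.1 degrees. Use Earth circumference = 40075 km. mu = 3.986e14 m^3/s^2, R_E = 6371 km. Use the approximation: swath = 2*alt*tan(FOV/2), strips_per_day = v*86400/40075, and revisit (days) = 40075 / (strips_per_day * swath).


swath = 2*793.3*tan(0.1492257) = 238.5346 km
v = sqrt(mu/r) = 7459.0199 m/s = 7.4590 km/s
strips/day = v*86400/40075 = 7.4590*86400/40075 = 16.0813
coverage/day = strips * swath = 16.0813 * 238.5346 = 3835.9544 km
revisit = 40075 / 3835.9544 = 10.4472 days

10.4472 days


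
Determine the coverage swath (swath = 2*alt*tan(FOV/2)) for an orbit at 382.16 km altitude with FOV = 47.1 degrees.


FOV = 47.1 deg = 0.8220501 rad
swath = 2 * alt * tan(FOV/2) = 2 * 382.16 * tan(0.411025)
swath = 2 * 382.16 * 0.4358504
swath = 333.1292 km

333.1292 km
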